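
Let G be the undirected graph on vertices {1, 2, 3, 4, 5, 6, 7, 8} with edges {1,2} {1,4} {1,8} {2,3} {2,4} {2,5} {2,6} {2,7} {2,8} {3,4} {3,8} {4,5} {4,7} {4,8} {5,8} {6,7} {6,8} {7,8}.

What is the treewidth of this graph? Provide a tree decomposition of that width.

Every bag has size at most 4, so the width is 4 − 1 = 3 and tw(G) ≤ 3. On the other hand G contains the 4-clique {1, 2, 4, 8}. A clique must lie in a single bag of any decomposition, so no decomposition can have width below 3. Combining the bounds, tw(G) = 3.

Treewidth 3.
One such decomposition:
Bags: B1 = {2, 3, 4, 8}  B2 = {2, 4, 7, 8}  B3 = {2, 4, 5, 8}  B4 = {2, 6, 7, 8}  B5 = {1, 2, 4, 8}
Tree: B1–B2, B2–B3, B2–B4, B2–B5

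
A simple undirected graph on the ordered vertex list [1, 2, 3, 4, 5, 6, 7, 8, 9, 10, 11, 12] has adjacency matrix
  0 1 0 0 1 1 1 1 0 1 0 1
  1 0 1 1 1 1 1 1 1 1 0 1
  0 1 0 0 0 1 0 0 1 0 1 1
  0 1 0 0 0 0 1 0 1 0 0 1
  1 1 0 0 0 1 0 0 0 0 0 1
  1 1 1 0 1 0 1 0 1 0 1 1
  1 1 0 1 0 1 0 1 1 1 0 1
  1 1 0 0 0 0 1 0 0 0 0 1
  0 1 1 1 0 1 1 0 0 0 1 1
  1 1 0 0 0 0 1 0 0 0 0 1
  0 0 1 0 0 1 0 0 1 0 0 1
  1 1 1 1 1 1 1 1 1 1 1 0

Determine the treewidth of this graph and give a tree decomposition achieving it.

Each bag holds 5 vertices, so the decomposition has width 4, which upper-bounds the treewidth. For the lower bound, the 5 vertices {2, 3, 6, 9, 12} are pairwise adjacent, and any tree decomposition puts a clique entirely inside one bag — forcing width ≥ 4. Therefore the treewidth is 4.

Treewidth 4.
Bags: B1 = {1, 2, 6, 7, 12}  B2 = {1, 2, 7, 10, 12}  B3 = {2, 6, 7, 9, 12}  B4 = {1, 2, 7, 8, 12}  B5 = {2, 3, 6, 9, 12}  B6 = {2, 4, 7, 9, 12}  B7 = {1, 2, 5, 6, 12}  B8 = {3, 6, 9, 11, 12}
Tree: B1–B2, B1–B3, B2–B4, B3–B5, B3–B6, B1–B7, B5–B8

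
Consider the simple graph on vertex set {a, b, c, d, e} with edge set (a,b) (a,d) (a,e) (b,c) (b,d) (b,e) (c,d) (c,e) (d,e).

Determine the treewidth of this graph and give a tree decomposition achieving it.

Treewidth 3.
Bags: B1 = {a, b, d, e}  B2 = {b, c, d, e}
Tree: B1–B2

The largest bag has 4 vertices, giving width 3; this decomposition certifies tw(G) ≤ 3. For the lower bound, the 4 vertices {b, c, d, e} are pairwise adjacent, and any tree decomposition puts a clique entirely inside one bag — forcing width ≥ 3. Therefore the treewidth is 3.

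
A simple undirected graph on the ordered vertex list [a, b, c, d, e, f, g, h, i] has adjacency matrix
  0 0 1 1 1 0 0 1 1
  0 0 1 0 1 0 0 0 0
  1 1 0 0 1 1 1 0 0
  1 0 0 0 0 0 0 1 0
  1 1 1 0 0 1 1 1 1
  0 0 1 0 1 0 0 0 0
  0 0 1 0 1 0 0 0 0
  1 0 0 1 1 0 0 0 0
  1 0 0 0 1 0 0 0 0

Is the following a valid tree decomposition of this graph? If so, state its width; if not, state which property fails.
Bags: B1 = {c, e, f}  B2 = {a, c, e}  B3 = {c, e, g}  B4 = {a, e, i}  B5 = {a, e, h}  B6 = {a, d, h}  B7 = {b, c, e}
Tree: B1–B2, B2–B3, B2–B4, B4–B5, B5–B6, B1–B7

Yes; width 2.

Every vertex of G appears in some bag (union = {a, b, c, d, e, f, g, h, i}); every edge is covered by a bag; and for each vertex v the set of bags containing v is connected in the bag tree. The decomposition is therefore valid. The largest bag has 3 vertices, so the width is 2.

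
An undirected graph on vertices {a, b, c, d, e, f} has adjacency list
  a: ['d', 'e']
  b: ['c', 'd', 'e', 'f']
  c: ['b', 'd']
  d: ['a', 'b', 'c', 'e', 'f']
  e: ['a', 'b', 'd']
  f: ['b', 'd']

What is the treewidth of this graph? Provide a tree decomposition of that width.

Each bag holds 3 vertices, so the decomposition has width 2, which upper-bounds the treewidth. For the lower bound, the 3 vertices {a, d, e} are pairwise adjacent, and any tree decomposition puts a clique entirely inside one bag — forcing width ≥ 2. Hence tw(G) = 2 exactly.

Treewidth 2.
One optimal decomposition is:
Bags: B1 = {b, d, f}  B2 = {b, d, e}  B3 = {a, d, e}  B4 = {b, c, d}
Tree: B1–B2, B2–B3, B1–B4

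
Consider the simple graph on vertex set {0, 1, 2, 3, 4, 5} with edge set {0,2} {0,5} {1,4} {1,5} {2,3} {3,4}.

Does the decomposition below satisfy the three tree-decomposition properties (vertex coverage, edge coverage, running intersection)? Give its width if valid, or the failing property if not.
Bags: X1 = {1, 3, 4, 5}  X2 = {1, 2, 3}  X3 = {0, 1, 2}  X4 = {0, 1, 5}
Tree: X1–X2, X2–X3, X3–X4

A tree decomposition must satisfy three properties: every vertex lies in some bag; for every edge, both endpoints lie together in some bag; and for every vertex, the bags containing it form a connected subtree. Here bags containing vertex 5 are not connected in the tree, so the decomposition is invalid.

No — bags containing vertex 5 are not connected in the tree.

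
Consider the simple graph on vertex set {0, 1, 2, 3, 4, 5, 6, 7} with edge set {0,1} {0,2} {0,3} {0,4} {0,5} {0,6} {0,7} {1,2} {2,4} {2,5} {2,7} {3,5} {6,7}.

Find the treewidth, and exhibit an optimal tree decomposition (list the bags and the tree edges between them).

Treewidth 2.
One optimal decomposition is:
Bags: B1 = {0, 2, 5}  B2 = {0, 2, 7}  B3 = {0, 2, 4}  B4 = {0, 3, 5}  B5 = {0, 1, 2}  B6 = {0, 6, 7}
Tree: B1–B2, B2–B3, B1–B4, B3–B5, B2–B6

Each bag holds 3 vertices, so the decomposition has width 2, which upper-bounds the treewidth. Conversely, {0, 1, 2} is a clique of size 3, and the vertices of any clique must share a bag in every tree decomposition; so some bag has ≥ 3 vertices and tw(G) ≥ 2. Combining the bounds, tw(G) = 2.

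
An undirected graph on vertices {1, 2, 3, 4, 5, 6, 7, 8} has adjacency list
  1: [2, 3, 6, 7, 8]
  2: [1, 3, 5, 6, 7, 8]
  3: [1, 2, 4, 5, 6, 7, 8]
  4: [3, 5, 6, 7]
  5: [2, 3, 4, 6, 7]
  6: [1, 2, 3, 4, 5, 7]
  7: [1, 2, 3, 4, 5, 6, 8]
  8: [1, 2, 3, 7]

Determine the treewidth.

4

A width-4 tree decomposition is:
Bags: B1 = {2, 3, 5, 6, 7}  B2 = {1, 2, 3, 6, 7}  B3 = {1, 2, 3, 7, 8}  B4 = {3, 4, 5, 6, 7}
Tree: B1–B2, B2–B3, B1–B4
Each bag holds 5 vertices, so the decomposition has width 4, which upper-bounds the treewidth. For the lower bound, the 5 vertices {1, 2, 3, 7, 8} are pairwise adjacent, and any tree decomposition puts a clique entirely inside one bag — forcing width ≥ 4. Therefore the treewidth is 4.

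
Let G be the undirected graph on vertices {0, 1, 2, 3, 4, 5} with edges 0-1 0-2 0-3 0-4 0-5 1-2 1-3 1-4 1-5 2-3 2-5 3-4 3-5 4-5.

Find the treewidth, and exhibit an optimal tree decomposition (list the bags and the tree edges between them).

Treewidth 4.
One such decomposition:
Bags: B1 = {0, 1, 2, 3, 5}  B2 = {0, 1, 3, 4, 5}
Tree: B1–B2

Each bag holds 5 vertices, so the decomposition has width 4, which upper-bounds the treewidth. For the lower bound, the 5 vertices {0, 1, 2, 3, 5} are pairwise adjacent, and any tree decomposition puts a clique entirely inside one bag — forcing width ≥ 4. Combining the bounds, tw(G) = 4.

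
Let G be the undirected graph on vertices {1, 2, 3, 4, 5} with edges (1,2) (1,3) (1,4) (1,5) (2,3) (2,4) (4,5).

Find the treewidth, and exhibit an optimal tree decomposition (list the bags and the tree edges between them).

Treewidth 2.
One such decomposition:
Bags: B1 = {1, 2, 3}  B2 = {1, 2, 4}  B3 = {1, 4, 5}
Tree: B1–B2, B2–B3

Every bag has size at most 3, so the width is 3 − 1 = 2 and tw(G) ≤ 2. For the lower bound, the 3 vertices {1, 2, 3} are pairwise adjacent, and any tree decomposition puts a clique entirely inside one bag — forcing width ≥ 2. Therefore the treewidth is 2.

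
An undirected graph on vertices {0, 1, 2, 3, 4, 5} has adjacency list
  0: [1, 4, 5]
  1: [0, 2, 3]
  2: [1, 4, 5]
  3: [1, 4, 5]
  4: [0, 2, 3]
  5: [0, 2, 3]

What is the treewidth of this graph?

A width-3 tree decomposition is:
Bags: B1 = {0, 1, 2, 3}  B2 = {0, 2, 3, 5}  B3 = {0, 2, 3, 4}
Tree: B1–B2, B2–B3
The largest bag has 4 vertices, giving width 3; this decomposition certifies tw(G) ≤ 3. For the lower bound: the 4 vertex sets {0,1}, {2,5}, {3}, {4} are disjoint, each induces a connected subgraph, and every pair is joined by at least one edge of G. Contracting each set to a single vertex therefore yields K_{4} as a minor, and since treewidth is minor-monotone, tw(G) ≥ tw(K_{4}) = 3. Combining the bounds, tw(G) = 3.

3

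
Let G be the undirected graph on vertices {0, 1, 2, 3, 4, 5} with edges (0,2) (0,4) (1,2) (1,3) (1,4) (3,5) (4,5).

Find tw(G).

2

A width-2 tree decomposition is:
Bags: B1 = {3, 4, 5}  B2 = {1, 3, 4}  B3 = {0, 1, 4}  B4 = {0, 1, 2}
Tree: B1–B2, B2–B3, B3–B4
Each bag holds 3 vertices, so the decomposition has width 2, which upper-bounds the treewidth. The edges 5–3–1–4–5 form a cycle, so G is not a tree and its treewidth is at least 2. The upper and lower bounds meet at 2, so that is the treewidth.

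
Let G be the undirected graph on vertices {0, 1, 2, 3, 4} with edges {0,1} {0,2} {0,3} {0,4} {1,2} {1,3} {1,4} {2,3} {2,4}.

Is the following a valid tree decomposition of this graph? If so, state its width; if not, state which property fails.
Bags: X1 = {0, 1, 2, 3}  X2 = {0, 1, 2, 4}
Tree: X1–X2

Checking the three conditions: (i) the bags cover all of {0, 1, 2, 3, 4}; (ii) for each edge, some bag contains both endpoints; (iii) the bags containing any fixed vertex form a subtree. All hold, so the decomposition is valid with width 4 − 1 = 3.

Yes; width 3.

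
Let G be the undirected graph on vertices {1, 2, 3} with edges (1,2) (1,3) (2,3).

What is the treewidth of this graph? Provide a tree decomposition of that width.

Treewidth 2.
One optimal decomposition is:
Bags: B1 = {1, 2, 3}
Tree: (single bag)

With just one bag of size 3, the width is 3 − 1 = 2, so tw(G) ≤ 2. For the lower bound, the 3 vertices {1, 2, 3} are pairwise adjacent, and any tree decomposition puts a clique entirely inside one bag — forcing width ≥ 2. The upper and lower bounds meet at 2, so that is the treewidth.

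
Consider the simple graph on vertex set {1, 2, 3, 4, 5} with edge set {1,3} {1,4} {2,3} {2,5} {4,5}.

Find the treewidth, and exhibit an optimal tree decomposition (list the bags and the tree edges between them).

Treewidth 2.
One such decomposition:
Bags: B1 = {1, 4, 5}  B2 = {1, 2, 5}  B3 = {1, 2, 3}
Tree: B1–B2, B2–B3

The largest bag has 3 vertices, giving width 2; this decomposition certifies tw(G) ≤ 2. For the lower bound, G contains the cycle 1–4–5–2–3–1, so G is not a forest; only forests have treewidth ≤ 1, hence tw(G) ≥ 2. Therefore the treewidth is 2.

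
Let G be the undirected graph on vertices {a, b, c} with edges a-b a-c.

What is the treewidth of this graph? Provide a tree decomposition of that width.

Each bag holds 2 vertices, so the decomposition has width 1, which upper-bounds the treewidth. Since G has at least one edge (e.g. b–a), it is not an edgeless graph, so tw(G) ≥ 1. Hence tw(G) = 1 exactly.

Treewidth 1.
One optimal decomposition is:
Bags: B1 = {a, b}  B2 = {a, c}
Tree: B1–B2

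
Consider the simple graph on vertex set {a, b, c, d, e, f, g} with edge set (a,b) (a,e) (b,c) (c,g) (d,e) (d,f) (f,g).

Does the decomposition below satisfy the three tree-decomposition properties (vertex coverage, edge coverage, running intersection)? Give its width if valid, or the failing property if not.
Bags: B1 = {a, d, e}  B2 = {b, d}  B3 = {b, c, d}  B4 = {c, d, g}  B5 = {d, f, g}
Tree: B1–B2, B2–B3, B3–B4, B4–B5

No — edge (a,b) lies in no bag.

A tree decomposition must satisfy three properties: every vertex lies in some bag; for every edge, both endpoints lie together in some bag; and for every vertex, the bags containing it form a connected subtree. Here edge (a,b) lies in no bag, so the decomposition is invalid.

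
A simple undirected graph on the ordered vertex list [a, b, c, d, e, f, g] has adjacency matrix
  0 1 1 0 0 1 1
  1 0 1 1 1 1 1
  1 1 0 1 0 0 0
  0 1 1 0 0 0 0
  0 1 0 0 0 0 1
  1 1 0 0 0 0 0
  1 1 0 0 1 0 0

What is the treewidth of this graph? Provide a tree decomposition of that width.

Treewidth 2.
One optimal decomposition is:
Bags: B1 = {a, b, g}  B2 = {a, b, f}  B3 = {a, b, c}  B4 = {b, c, d}  B5 = {b, e, g}
Tree: B1–B2, B2–B3, B3–B4, B1–B5

Every bag has size at most 3, so the width is 3 − 1 = 2 and tw(G) ≤ 2. On the other hand G contains the 3-clique {b, c, d}. A clique must lie in a single bag of any decomposition, so no decomposition can have width below 2. Hence tw(G) = 2 exactly.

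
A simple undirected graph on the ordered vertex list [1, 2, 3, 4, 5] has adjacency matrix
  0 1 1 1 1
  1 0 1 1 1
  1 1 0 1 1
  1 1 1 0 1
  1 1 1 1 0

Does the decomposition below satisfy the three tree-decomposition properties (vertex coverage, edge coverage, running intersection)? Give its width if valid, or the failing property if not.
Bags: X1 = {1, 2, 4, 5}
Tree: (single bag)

No — vertex 3 appears in no bag.

A tree decomposition must satisfy three properties: every vertex lies in some bag; for every edge, both endpoints lie together in some bag; and for every vertex, the bags containing it form a connected subtree. Here vertex 3 appears in no bag, so the decomposition is invalid.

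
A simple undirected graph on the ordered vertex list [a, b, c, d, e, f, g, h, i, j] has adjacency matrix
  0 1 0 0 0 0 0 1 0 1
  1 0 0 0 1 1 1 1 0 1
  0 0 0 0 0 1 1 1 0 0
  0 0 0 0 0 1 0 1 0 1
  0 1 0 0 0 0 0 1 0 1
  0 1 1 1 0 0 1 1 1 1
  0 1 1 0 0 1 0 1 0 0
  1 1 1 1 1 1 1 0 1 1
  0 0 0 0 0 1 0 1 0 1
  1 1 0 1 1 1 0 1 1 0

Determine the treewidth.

3

A width-3 tree decomposition is:
Bags: B1 = {c, f, g, h}  B2 = {b, f, g, h}  B3 = {b, f, h, j}  B4 = {d, f, h, j}  B5 = {a, b, h, j}  B6 = {f, h, i, j}  B7 = {b, e, h, j}
Tree: B1–B2, B2–B3, B3–B4, B3–B5, B3–B6, B3–B7
Each bag holds 4 vertices, so the decomposition has width 3, which upper-bounds the treewidth. On the other hand G contains the 4-clique {a, b, h, j}. A clique must lie in a single bag of any decomposition, so no decomposition can have width below 3. Combining the bounds, tw(G) = 3.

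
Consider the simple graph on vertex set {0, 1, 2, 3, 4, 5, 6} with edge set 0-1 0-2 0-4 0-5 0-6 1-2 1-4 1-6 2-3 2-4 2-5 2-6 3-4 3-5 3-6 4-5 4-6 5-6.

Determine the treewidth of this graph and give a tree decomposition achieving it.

Treewidth 4.
Bags: B1 = {2, 3, 4, 5, 6}  B2 = {0, 2, 4, 5, 6}  B3 = {0, 1, 2, 4, 6}
Tree: B1–B2, B2–B3

Every bag has size at most 5, so the width is 5 − 1 = 4 and tw(G) ≤ 4. For the lower bound, the 5 vertices {0, 1, 2, 4, 6} are pairwise adjacent, and any tree decomposition puts a clique entirely inside one bag — forcing width ≥ 4. Hence tw(G) = 4 exactly.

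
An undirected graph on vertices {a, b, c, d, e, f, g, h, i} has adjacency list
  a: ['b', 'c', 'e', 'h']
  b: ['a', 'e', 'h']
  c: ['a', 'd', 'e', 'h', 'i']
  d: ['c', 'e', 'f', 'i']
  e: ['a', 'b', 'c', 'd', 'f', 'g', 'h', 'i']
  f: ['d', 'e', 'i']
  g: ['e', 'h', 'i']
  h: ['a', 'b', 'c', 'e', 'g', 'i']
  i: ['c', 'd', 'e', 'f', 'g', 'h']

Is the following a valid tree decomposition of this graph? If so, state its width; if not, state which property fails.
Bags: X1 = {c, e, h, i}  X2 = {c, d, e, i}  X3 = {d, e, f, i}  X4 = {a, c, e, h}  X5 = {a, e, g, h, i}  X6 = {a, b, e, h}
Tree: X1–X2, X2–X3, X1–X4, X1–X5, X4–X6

No — bags containing vertex a are not connected in the tree.

A tree decomposition must satisfy three properties: every vertex lies in some bag; for every edge, both endpoints lie together in some bag; and for every vertex, the bags containing it form a connected subtree. Here bags containing vertex a are not connected in the tree, so the decomposition is invalid.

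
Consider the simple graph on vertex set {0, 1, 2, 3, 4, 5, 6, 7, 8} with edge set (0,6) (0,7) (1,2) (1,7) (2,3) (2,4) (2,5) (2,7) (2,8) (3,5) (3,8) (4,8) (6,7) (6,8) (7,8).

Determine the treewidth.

2

A width-2 tree decomposition is:
Bags: B1 = {1, 2, 7}  B2 = {2, 7, 8}  B3 = {2, 3, 8}  B4 = {2, 4, 8}  B5 = {6, 7, 8}  B6 = {0, 6, 7}  B7 = {2, 3, 5}
Tree: B1–B2, B2–B3, B3–B4, B2–B5, B5–B6, B3–B7
Each bag holds 3 vertices, so the decomposition has width 2, which upper-bounds the treewidth. Conversely, {0, 6, 7} is a clique of size 3, and the vertices of any clique must share a bag in every tree decomposition; so some bag has ≥ 3 vertices and tw(G) ≥ 2. Combining the bounds, tw(G) = 2.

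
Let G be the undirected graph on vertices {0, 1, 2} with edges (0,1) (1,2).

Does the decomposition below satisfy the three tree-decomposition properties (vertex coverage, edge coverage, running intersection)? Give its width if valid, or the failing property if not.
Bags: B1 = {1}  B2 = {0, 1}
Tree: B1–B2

A tree decomposition must satisfy three properties: every vertex lies in some bag; for every edge, both endpoints lie together in some bag; and for every vertex, the bags containing it form a connected subtree. Here vertex 2 appears in no bag, so the decomposition is invalid.

No — vertex 2 appears in no bag.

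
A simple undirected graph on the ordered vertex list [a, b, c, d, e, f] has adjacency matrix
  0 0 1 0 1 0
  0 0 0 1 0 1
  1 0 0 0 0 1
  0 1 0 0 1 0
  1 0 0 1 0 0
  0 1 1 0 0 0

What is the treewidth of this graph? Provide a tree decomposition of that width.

Each bag holds 3 vertices, so the decomposition has width 2, which upper-bounds the treewidth. Since e–a–c–f–b–d–e is a cycle in G, G is not acyclic. Forests are exactly the graphs of treewidth ≤ 1, so tw(G) ≥ 2. The upper and lower bounds meet at 2, so that is the treewidth.

Treewidth 2.
One optimal decomposition is:
Bags: B1 = {a, c, e}  B2 = {c, e, f}  B3 = {b, e, f}  B4 = {b, d, e}
Tree: B1–B2, B2–B3, B3–B4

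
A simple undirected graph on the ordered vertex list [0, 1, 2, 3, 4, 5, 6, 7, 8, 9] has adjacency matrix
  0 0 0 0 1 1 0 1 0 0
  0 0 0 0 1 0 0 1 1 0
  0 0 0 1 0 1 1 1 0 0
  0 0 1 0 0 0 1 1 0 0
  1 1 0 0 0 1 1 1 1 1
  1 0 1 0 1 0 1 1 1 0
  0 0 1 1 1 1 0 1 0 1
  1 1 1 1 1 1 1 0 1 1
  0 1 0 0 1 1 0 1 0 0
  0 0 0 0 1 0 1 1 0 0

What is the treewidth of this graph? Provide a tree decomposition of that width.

Treewidth 3.
Bags: B1 = {4, 6, 7, 9}  B2 = {4, 5, 6, 7}  B3 = {2, 5, 6, 7}  B4 = {0, 4, 5, 7}  B5 = {4, 5, 7, 8}  B6 = {2, 3, 6, 7}  B7 = {1, 4, 7, 8}
Tree: B1–B2, B2–B3, B2–B4, B4–B5, B3–B6, B5–B7

Every bag has size at most 4, so the width is 4 − 1 = 3 and tw(G) ≤ 3. For the lower bound, the 4 vertices {2, 3, 6, 7} are pairwise adjacent, and any tree decomposition puts a clique entirely inside one bag — forcing width ≥ 3. The upper and lower bounds meet at 3, so that is the treewidth.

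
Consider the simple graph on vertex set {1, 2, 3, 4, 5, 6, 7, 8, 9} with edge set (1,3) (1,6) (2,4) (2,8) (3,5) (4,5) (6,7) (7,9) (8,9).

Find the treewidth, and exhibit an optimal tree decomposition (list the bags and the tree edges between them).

Treewidth 2.
One such decomposition:
Bags: B1 = {1, 3, 6}  B2 = {3, 5, 6}  B3 = {4, 5, 6}  B4 = {2, 4, 6}  B5 = {2, 6, 8}  B6 = {6, 8, 9}  B7 = {6, 7, 9}
Tree: B1–B2, B2–B3, B3–B4, B4–B5, B5–B6, B6–B7

The largest bag has 3 vertices, giving width 2; this decomposition certifies tw(G) ≤ 2. The edges 6–1–3–5–4–2–8–9–7–6 form a cycle, so G is not a tree and its treewidth is at least 2. The upper and lower bounds meet at 2, so that is the treewidth.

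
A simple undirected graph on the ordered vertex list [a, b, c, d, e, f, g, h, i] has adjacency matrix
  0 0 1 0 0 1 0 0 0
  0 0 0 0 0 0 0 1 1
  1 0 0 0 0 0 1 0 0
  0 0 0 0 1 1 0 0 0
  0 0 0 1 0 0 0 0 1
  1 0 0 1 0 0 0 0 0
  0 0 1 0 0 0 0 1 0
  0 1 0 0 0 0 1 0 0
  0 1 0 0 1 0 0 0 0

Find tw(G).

2

A width-2 tree decomposition is:
Bags: B1 = {b, h, i}  B2 = {g, h, i}  B3 = {c, g, i}  B4 = {a, c, i}  B5 = {a, f, i}  B6 = {d, f, i}  B7 = {d, e, i}
Tree: B1–B2, B2–B3, B3–B4, B4–B5, B5–B6, B6–B7
Every bag has size at most 3, so the width is 3 − 1 = 2 and tw(G) ≤ 2. The edges i–b–h–g–c–a–f–d–e–i form a cycle, so G is not a tree and its treewidth is at least 2. Hence tw(G) = 2 exactly.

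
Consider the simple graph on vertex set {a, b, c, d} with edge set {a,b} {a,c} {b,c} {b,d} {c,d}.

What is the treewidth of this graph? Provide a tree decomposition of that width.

Treewidth 2.
Bags: B1 = {b, c, d}  B2 = {a, b, c}
Tree: B1–B2

Every bag has size at most 3, so the width is 3 − 1 = 2 and tw(G) ≤ 2. For the lower bound, the 3 vertices {b, c, d} are pairwise adjacent, and any tree decomposition puts a clique entirely inside one bag — forcing width ≥ 2. Combining the bounds, tw(G) = 2.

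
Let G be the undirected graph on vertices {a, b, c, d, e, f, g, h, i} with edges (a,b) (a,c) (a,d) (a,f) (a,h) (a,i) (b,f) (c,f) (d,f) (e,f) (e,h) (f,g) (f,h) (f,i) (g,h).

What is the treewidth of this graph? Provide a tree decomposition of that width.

Treewidth 2.
One optimal decomposition is:
Bags: B1 = {a, f, h}  B2 = {f, g, h}  B3 = {a, b, f}  B4 = {a, d, f}  B5 = {a, c, f}  B6 = {a, f, i}  B7 = {e, f, h}
Tree: B1–B2, B1–B3, B1–B4, B4–B5, B3–B6, B1–B7

Every bag has size at most 3, so the width is 3 − 1 = 2 and tw(G) ≤ 2. For the lower bound, the 3 vertices {f, g, h} are pairwise adjacent, and any tree decomposition puts a clique entirely inside one bag — forcing width ≥ 2. Therefore the treewidth is 2.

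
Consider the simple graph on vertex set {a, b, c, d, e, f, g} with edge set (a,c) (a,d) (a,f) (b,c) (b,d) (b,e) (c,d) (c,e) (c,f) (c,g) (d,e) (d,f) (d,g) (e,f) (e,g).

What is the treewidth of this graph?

A width-3 tree decomposition is:
Bags: B1 = {a, c, d, f}  B2 = {c, d, e, f}  B3 = {b, c, d, e}  B4 = {c, d, e, g}
Tree: B1–B2, B2–B3, B3–B4
Every bag has size at most 4, so the width is 4 − 1 = 3 and tw(G) ≤ 3. For the lower bound, the 4 vertices {c, d, e, g} are pairwise adjacent, and any tree decomposition puts a clique entirely inside one bag — forcing width ≥ 3. Combining the bounds, tw(G) = 3.

3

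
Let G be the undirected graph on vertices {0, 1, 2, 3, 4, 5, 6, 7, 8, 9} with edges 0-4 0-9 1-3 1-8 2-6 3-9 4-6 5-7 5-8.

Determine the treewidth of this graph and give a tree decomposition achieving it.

The largest bag has 2 vertices, giving width 1; this decomposition certifies tw(G) ≤ 1. Since G has at least one edge (e.g. 7–5), it is not an edgeless graph, so tw(G) ≥ 1. The upper and lower bounds meet at 1, so that is the treewidth.

Treewidth 1.
Bags: B1 = {5, 7}  B2 = {5, 8}  B3 = {1, 8}  B4 = {1, 3}  B5 = {3, 9}  B6 = {0, 9}  B7 = {0, 4}  B8 = {4, 6}  B9 = {2, 6}
Tree: B1–B2, B2–B3, B3–B4, B4–B5, B5–B6, B6–B7, B7–B8, B8–B9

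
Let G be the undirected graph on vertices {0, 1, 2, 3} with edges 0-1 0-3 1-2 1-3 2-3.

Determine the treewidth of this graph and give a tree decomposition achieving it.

Treewidth 2.
One optimal decomposition is:
Bags: B1 = {0, 1, 3}  B2 = {1, 2, 3}
Tree: B1–B2

Every bag has size at most 3, so the width is 3 − 1 = 2 and tw(G) ≤ 2. Conversely, {0, 1, 3} is a clique of size 3, and the vertices of any clique must share a bag in every tree decomposition; so some bag has ≥ 3 vertices and tw(G) ≥ 2. Therefore the treewidth is 2.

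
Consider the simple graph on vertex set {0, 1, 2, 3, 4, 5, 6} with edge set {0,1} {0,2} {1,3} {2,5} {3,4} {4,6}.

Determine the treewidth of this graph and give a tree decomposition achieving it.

Every bag has size at most 2, so the width is 2 − 1 = 1 and tw(G) ≤ 1. G has an edge, so its treewidth is at least 1. Hence tw(G) = 1 exactly.

Treewidth 1.
One optimal decomposition is:
Bags: B1 = {4, 6}  B2 = {3, 4}  B3 = {1, 3}  B4 = {0, 1}  B5 = {0, 2}  B6 = {2, 5}
Tree: B1–B2, B2–B3, B3–B4, B4–B5, B5–B6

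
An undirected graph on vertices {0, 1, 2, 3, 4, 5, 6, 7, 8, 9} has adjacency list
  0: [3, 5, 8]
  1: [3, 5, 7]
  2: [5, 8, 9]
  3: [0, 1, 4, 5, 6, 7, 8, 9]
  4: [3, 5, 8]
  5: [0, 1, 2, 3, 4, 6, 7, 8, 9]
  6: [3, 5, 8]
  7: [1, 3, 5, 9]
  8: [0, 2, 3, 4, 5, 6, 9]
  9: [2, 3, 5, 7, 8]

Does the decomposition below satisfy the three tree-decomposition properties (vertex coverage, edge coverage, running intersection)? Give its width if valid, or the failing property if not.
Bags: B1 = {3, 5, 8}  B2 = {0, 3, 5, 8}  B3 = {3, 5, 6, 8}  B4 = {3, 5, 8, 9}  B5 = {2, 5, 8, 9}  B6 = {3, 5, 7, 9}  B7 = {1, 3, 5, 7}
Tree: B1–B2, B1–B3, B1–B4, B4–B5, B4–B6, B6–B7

No — vertex 4 appears in no bag.

A tree decomposition must satisfy three properties: every vertex lies in some bag; for every edge, both endpoints lie together in some bag; and for every vertex, the bags containing it form a connected subtree. Here vertex 4 appears in no bag, so the decomposition is invalid.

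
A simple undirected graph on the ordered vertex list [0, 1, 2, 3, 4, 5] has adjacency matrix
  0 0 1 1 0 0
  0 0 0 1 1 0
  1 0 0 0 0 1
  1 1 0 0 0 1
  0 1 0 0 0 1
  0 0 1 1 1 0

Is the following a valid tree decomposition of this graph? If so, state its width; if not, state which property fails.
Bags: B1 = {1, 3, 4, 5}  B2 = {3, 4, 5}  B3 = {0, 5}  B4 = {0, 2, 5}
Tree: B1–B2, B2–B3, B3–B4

No — edge (3,0) lies in no bag.

A tree decomposition must satisfy three properties: every vertex lies in some bag; for every edge, both endpoints lie together in some bag; and for every vertex, the bags containing it form a connected subtree. Here edge (3,0) lies in no bag, so the decomposition is invalid.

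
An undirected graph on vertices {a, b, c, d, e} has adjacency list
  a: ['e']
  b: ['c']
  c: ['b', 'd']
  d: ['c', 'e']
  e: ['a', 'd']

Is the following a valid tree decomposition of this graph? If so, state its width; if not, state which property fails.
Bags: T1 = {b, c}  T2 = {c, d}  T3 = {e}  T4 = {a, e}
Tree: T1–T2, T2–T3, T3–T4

No — edge (d,e) lies in no bag.

A tree decomposition must satisfy three properties: every vertex lies in some bag; for every edge, both endpoints lie together in some bag; and for every vertex, the bags containing it form a connected subtree. Here edge (d,e) lies in no bag, so the decomposition is invalid.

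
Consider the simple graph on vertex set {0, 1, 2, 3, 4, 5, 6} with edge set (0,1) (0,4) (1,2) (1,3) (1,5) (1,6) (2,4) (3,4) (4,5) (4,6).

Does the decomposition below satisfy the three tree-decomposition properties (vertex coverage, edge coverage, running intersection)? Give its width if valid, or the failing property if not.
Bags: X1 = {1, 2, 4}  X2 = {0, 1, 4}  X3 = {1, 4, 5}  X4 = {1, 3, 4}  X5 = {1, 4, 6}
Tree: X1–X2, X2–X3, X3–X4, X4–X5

Vertex coverage: the bags together contain {0, 1, 2, 3, 4, 5, 6}, the full vertex set. Edge coverage: each edge of G has both endpoints in at least one bag. Running intersection: for every vertex, the bags containing it form a connected subtree. All three properties hold, so this is a valid tree decomposition of width max|bag| − 1 = 2, and hence tw(G) ≤ 2.

Yes; width 2.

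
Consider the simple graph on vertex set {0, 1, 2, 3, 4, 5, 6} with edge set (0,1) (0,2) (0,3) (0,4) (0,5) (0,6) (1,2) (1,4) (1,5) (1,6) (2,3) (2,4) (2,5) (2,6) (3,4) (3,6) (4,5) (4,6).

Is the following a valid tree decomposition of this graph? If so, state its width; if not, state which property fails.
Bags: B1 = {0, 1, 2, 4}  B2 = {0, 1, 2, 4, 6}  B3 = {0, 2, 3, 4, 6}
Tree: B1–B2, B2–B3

No — vertex 5 appears in no bag.

A tree decomposition must satisfy three properties: every vertex lies in some bag; for every edge, both endpoints lie together in some bag; and for every vertex, the bags containing it form a connected subtree. Here vertex 5 appears in no bag, so the decomposition is invalid.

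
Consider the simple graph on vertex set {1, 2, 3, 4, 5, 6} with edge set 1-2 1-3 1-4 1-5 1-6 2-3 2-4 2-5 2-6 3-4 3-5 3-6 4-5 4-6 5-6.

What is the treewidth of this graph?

5

A width-5 tree decomposition is:
Bags: B1 = {1, 2, 3, 4, 5, 6}
Tree: (single bag)
A single bag containing all 6 vertices is trivially a valid decomposition of width 5. On the other hand G contains the 6-clique {1, 2, 3, 4, 5, 6}. A clique must lie in a single bag of any decomposition, so no decomposition can have width below 5. Therefore the treewidth is 5.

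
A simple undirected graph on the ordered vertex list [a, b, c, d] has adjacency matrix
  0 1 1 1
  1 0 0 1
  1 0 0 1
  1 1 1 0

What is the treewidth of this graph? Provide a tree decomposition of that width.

Treewidth 2.
One optimal decomposition is:
Bags: B1 = {a, b, d}  B2 = {a, c, d}
Tree: B1–B2

The largest bag has 3 vertices, giving width 2; this decomposition certifies tw(G) ≤ 2. On the other hand G contains the 3-clique {a, c, d}. A clique must lie in a single bag of any decomposition, so no decomposition can have width below 2. The upper and lower bounds meet at 2, so that is the treewidth.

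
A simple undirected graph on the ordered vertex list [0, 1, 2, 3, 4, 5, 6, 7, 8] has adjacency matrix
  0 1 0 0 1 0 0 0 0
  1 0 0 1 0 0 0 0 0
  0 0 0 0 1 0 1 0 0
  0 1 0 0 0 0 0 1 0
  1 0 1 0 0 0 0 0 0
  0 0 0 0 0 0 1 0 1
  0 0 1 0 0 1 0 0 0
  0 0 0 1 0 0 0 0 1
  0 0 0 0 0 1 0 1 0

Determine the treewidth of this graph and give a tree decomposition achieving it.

Treewidth 2.
One optimal decomposition is:
Bags: B1 = {3, 7, 8}  B2 = {3, 5, 8}  B3 = {3, 5, 6}  B4 = {2, 3, 6}  B5 = {2, 3, 4}  B6 = {0, 3, 4}  B7 = {0, 1, 3}
Tree: B1–B2, B2–B3, B3–B4, B4–B5, B5–B6, B6–B7

Every bag has size at most 3, so the width is 3 − 1 = 2 and tw(G) ≤ 2. For the lower bound, G contains the cycle 3–7–8–5–6–2–4–0–1–3, so G is not a forest; only forests have treewidth ≤ 1, hence tw(G) ≥ 2. Hence tw(G) = 2 exactly.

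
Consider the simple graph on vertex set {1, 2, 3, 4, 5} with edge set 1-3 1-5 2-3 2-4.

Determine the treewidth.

A width-1 tree decomposition is:
Bags: B1 = {1, 5}  B2 = {1, 3}  B3 = {2, 3}  B4 = {2, 4}
Tree: B1–B2, B2–B3, B3–B4
Each bag holds 2 vertices, so the decomposition has width 1, which upper-bounds the treewidth. G has an edge, so its treewidth is at least 1. Therefore the treewidth is 1.

1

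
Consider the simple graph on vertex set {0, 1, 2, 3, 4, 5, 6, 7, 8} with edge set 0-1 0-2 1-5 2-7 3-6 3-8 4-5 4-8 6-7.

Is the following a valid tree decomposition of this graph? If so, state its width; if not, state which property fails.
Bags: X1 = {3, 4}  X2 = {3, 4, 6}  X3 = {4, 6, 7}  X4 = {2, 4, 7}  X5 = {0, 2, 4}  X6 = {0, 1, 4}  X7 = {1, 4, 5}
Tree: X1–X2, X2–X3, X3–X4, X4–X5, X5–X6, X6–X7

A tree decomposition must satisfy three properties: every vertex lies in some bag; for every edge, both endpoints lie together in some bag; and for every vertex, the bags containing it form a connected subtree. Here vertex 8 appears in no bag, so the decomposition is invalid.

No — vertex 8 appears in no bag.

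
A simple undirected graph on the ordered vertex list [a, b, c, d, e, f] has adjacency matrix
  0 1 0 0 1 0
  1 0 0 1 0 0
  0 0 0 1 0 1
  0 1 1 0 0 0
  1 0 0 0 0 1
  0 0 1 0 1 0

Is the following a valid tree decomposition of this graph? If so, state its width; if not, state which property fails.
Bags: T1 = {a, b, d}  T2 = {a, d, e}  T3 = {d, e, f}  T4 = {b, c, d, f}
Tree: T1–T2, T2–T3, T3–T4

A tree decomposition must satisfy three properties: every vertex lies in some bag; for every edge, both endpoints lie together in some bag; and for every vertex, the bags containing it form a connected subtree. Here bags containing vertex b are not connected in the tree, so the decomposition is invalid.

No — bags containing vertex b are not connected in the tree.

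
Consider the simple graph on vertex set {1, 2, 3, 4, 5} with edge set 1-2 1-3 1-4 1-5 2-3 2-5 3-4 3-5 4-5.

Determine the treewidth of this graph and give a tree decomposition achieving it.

The largest bag has 4 vertices, giving width 3; this decomposition certifies tw(G) ≤ 3. Conversely, {1, 2, 3, 5} is a clique of size 4, and the vertices of any clique must share a bag in every tree decomposition; so some bag has ≥ 4 vertices and tw(G) ≥ 3. Therefore the treewidth is 3.

Treewidth 3.
Bags: B1 = {1, 3, 4, 5}  B2 = {1, 2, 3, 5}
Tree: B1–B2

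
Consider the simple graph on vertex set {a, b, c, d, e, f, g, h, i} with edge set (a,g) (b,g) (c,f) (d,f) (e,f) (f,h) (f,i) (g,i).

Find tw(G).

1

A width-1 tree decomposition is:
Bags: B1 = {d, f}  B2 = {e, f}  B3 = {f, i}  B4 = {f, h}  B5 = {g, i}  B6 = {c, f}  B7 = {a, g}  B8 = {b, g}
Tree: B1–B2, B1–B3, B2–B4, B3–B5, B2–B6, B5–B7, B5–B8
Each bag holds 2 vertices, so the decomposition has width 1, which upper-bounds the treewidth. G has an edge, so its treewidth is at least 1. The upper and lower bounds meet at 1, so that is the treewidth.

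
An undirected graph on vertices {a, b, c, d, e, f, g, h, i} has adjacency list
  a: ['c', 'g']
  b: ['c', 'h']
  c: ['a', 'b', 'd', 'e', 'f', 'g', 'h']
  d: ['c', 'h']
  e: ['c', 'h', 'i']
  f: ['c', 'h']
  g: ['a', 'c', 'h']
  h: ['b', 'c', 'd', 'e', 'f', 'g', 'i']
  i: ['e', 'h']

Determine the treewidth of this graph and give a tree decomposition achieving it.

Treewidth 2.
One such decomposition:
Bags: B1 = {c, g, h}  B2 = {b, c, h}  B3 = {c, e, h}  B4 = {c, d, h}  B5 = {c, f, h}  B6 = {a, c, g}  B7 = {e, h, i}
Tree: B1–B2, B1–B3, B3–B4, B2–B5, B1–B6, B3–B7

Every bag has size at most 3, so the width is 3 − 1 = 2 and tw(G) ≤ 2. On the other hand G contains the 3-clique {c, d, h}. A clique must lie in a single bag of any decomposition, so no decomposition can have width below 2. Combining the bounds, tw(G) = 2.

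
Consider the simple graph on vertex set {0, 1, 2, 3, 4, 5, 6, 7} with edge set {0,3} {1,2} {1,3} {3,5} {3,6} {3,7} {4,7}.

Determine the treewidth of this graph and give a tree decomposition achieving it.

Every bag has size at most 2, so the width is 2 − 1 = 1 and tw(G) ≤ 1. G has an edge, so its treewidth is at least 1. The upper and lower bounds meet at 1, so that is the treewidth.

Treewidth 1.
One such decomposition:
Bags: B1 = {3, 7}  B2 = {0, 3}  B3 = {3, 5}  B4 = {4, 7}  B5 = {1, 3}  B6 = {3, 6}  B7 = {1, 2}
Tree: B1–B2, B1–B3, B1–B4, B2–B5, B1–B6, B5–B7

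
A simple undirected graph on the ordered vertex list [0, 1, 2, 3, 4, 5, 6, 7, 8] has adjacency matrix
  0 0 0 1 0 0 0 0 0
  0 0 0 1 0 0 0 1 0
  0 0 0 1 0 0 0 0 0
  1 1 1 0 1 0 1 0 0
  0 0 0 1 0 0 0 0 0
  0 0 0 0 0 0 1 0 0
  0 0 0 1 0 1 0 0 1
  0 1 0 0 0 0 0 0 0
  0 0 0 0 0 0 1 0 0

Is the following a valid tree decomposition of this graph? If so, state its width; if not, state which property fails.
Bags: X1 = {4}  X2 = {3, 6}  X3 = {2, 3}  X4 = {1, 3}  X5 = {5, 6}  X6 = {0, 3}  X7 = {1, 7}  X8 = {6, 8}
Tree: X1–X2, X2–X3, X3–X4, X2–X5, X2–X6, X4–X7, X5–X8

No — edge (3,4) lies in no bag.

A tree decomposition must satisfy three properties: every vertex lies in some bag; for every edge, both endpoints lie together in some bag; and for every vertex, the bags containing it form a connected subtree. Here edge (3,4) lies in no bag, so the decomposition is invalid.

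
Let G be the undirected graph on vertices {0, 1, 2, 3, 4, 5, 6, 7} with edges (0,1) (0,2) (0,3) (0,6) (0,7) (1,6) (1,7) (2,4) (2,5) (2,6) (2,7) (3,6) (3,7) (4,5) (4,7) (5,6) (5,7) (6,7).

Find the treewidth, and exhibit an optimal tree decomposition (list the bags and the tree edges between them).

Treewidth 3.
Bags: B1 = {0, 2, 6, 7}  B2 = {0, 3, 6, 7}  B3 = {0, 1, 6, 7}  B4 = {2, 5, 6, 7}  B5 = {2, 4, 5, 7}
Tree: B1–B2, B2–B3, B1–B4, B4–B5

Each bag holds 4 vertices, so the decomposition has width 3, which upper-bounds the treewidth. Conversely, {2, 4, 5, 7} is a clique of size 4, and the vertices of any clique must share a bag in every tree decomposition; so some bag has ≥ 4 vertices and tw(G) ≥ 3. Hence tw(G) = 3 exactly.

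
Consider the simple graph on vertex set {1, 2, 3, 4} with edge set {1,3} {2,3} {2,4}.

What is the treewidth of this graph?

1

A width-1 tree decomposition is:
Bags: B1 = {1, 3}  B2 = {2, 3}  B3 = {2, 4}
Tree: B1–B2, B2–B3
Every bag has size at most 2, so the width is 2 − 1 = 1 and tw(G) ≤ 1. G has an edge, so its treewidth is at least 1. Combining the bounds, tw(G) = 1.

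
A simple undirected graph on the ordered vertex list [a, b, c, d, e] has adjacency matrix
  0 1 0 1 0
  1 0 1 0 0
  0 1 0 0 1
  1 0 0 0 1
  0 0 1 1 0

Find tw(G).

A width-2 tree decomposition is:
Bags: B1 = {a, b, d}  B2 = {b, c, d}  B3 = {c, d, e}
Tree: B1–B2, B2–B3
The largest bag has 3 vertices, giving width 2; this decomposition certifies tw(G) ≤ 2. For the lower bound, G contains the cycle d–a–b–c–e–d, so G is not a forest; only forests have treewidth ≤ 1, hence tw(G) ≥ 2. Combining the bounds, tw(G) = 2.

2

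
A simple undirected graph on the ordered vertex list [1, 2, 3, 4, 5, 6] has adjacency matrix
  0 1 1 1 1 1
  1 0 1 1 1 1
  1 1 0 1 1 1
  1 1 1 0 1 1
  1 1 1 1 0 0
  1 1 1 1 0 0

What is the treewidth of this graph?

A width-4 tree decomposition is:
Bags: B1 = {1, 2, 3, 4, 5}  B2 = {1, 2, 3, 4, 6}
Tree: B1–B2
The largest bag has 5 vertices, giving width 4; this decomposition certifies tw(G) ≤ 4. On the other hand G contains the 5-clique {1, 2, 3, 4, 5}. A clique must lie in a single bag of any decomposition, so no decomposition can have width below 4. Hence tw(G) = 4 exactly.

4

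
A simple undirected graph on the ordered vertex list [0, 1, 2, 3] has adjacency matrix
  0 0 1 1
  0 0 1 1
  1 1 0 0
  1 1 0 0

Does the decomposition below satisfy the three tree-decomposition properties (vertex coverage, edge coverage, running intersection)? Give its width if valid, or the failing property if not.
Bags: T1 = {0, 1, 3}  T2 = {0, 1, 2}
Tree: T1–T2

Checking the three conditions: (i) the bags cover all of {0, 1, 2, 3}; (ii) for each edge, some bag contains both endpoints; (iii) the bags containing any fixed vertex form a subtree. All hold, so the decomposition is valid with width 3 − 1 = 2.

Yes; width 2.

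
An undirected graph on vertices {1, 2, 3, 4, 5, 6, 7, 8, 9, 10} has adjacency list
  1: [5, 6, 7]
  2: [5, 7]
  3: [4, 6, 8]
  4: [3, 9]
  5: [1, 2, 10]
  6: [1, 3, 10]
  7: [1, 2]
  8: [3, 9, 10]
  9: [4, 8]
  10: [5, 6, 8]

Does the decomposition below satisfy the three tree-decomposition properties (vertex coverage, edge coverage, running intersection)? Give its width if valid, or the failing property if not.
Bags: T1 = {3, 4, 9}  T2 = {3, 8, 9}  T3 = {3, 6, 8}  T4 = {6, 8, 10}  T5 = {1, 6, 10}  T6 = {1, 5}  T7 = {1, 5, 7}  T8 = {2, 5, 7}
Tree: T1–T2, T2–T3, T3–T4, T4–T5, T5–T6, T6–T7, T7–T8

No — edge (10,5) lies in no bag.

A tree decomposition must satisfy three properties: every vertex lies in some bag; for every edge, both endpoints lie together in some bag; and for every vertex, the bags containing it form a connected subtree. Here edge (10,5) lies in no bag, so the decomposition is invalid.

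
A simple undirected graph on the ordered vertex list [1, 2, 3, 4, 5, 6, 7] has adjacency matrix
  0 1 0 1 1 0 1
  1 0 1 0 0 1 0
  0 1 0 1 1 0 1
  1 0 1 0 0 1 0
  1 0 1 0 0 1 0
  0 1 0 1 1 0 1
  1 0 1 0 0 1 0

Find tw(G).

3

A width-3 tree decomposition is:
Bags: B1 = {1, 3, 6, 7}  B2 = {1, 3, 4, 6}  B3 = {1, 3, 5, 6}  B4 = {1, 2, 3, 6}
Tree: B1–B2, B2–B3, B3–B4
The largest bag has 4 vertices, giving width 3; this decomposition certifies tw(G) ≤ 3. For the lower bound: the 4 vertex sets {6,7}, {1,4}, {3}, {5} are disjoint, each induces a connected subgraph, and every pair is joined by at least one edge of G. Contracting each set to a single vertex therefore yields K_{4} as a minor, and since treewidth is minor-monotone, tw(G) ≥ tw(K_{4}) = 3. Hence tw(G) = 3 exactly.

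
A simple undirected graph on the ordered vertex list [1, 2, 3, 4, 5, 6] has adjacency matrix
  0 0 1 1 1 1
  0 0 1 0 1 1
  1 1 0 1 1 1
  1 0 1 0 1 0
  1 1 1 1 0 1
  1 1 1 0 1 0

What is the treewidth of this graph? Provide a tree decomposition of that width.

Treewidth 3.
One such decomposition:
Bags: B1 = {1, 3, 4, 5}  B2 = {1, 3, 5, 6}  B3 = {2, 3, 5, 6}
Tree: B1–B2, B2–B3

The largest bag has 4 vertices, giving width 3; this decomposition certifies tw(G) ≤ 3. Conversely, {1, 3, 4, 5} is a clique of size 4, and the vertices of any clique must share a bag in every tree decomposition; so some bag has ≥ 4 vertices and tw(G) ≥ 3. Combining the bounds, tw(G) = 3.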